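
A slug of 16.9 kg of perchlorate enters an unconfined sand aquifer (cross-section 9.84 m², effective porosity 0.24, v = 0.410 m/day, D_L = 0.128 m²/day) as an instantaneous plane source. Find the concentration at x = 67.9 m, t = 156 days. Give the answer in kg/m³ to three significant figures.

0.372 kg/m³

For an instantaneous plane source, C(x,t) = M/(n_e·A·√(4πDt)) · exp(−(x−vt)²/(4Dt)), with n_e·A the pore (flow) area.
Plume center vt = 0.410 × 156 = 63.96 m, so the well at 67.9 m is 3.94 m downgradient of the peak.
√(4πDt) = 15.84 m, giving peak height M/(n_e·A·√(4πDt)) = 16.9/(0.24 × 9.84 × 15.84) = 0.4518 kg/m³.
(x−vt)²/(4Dt) = (3.94)²/(4 × 0.128 × 156) = 0.1944; exp(−0.1944) = 0.8233.
C = 0.4518 × 0.8233 = 0.372 kg/m³.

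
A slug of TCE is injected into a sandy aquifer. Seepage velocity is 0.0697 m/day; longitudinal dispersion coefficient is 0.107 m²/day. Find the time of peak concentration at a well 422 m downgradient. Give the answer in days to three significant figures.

For the 1D instantaneous-source solution, setting ∂C/∂t = 0 at fixed x gives v²t² + 2Dt − x² = 0, so t = (√(D² + v²x²) − D)/v².
√(D² + v²x²) = √(0.107² + 0.0697² × 422²) = 29.41; v² = 0.00485809.
t = (29.41 − 0.107)/0.00485809 = 6030 days (vs. the pure-advection estimate x/v = 6050 d).

6030 days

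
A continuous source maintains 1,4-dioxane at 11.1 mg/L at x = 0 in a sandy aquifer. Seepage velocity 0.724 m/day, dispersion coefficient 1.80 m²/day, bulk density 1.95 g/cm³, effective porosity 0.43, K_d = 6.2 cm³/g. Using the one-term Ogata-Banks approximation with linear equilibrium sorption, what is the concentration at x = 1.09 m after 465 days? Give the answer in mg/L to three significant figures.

10.2 mg/L

Retardation factor R = 1 + ρ_b·K_d/n = 1 + 1.95 × 6.2/0.43 = 29.12.
Sorption retards both mechanisms: v_R = v/R = 0.02486 m/day, D_R = D/R = 0.06181 m²/day.
v_R·t = 0.02486 × 465 = 11.5599 m; 2√(D_R t) = 10.72 m; argument = (1.09 − 11.5599)/10.72 = -0.9767.
C = C₀ × ½·erfc(-0.9767) = 11.1 × 0.9164 = 10.2 mg/L.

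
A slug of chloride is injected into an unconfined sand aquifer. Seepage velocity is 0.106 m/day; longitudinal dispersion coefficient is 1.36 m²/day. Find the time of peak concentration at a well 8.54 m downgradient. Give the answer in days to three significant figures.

For the 1D instantaneous-source solution, setting ∂C/∂t = 0 at fixed x gives v²t² + 2Dt − x² = 0, so t = (√(D² + v²x²) − D)/v².
√(D² + v²x²) = √(1.36² + 0.106² × 8.54²) = 1.634; v² = 0.011236.
t = (1.634 − 1.36)/0.011236 = 24.4 days (vs. the pure-advection estimate x/v = 80.6 d).

24.4 days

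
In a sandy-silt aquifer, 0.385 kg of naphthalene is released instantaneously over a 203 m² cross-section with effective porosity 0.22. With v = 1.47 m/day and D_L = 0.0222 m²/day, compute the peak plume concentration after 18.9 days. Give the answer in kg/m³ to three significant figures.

The peak of an instantaneous 1D plume sits at x = vt; there the Gaussian factor is 1 and C_max = M/(n_e·A·√(4πDt)), where n_e·A is the pore area the mass is dissolved in.
√(4πDt) = √(4π × 0.0222 × 18.9) = 2.296 m, so C_max = 0.385/(0.22 × 203 × 2.296) = 0.00375 kg/m³.

0.00375 kg/m³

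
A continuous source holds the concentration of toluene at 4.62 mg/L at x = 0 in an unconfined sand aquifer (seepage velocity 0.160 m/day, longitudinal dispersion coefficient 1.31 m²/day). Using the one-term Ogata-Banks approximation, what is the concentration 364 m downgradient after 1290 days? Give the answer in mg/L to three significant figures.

0.0155 mg/L

For a continuous step input, C/C₀ ≈ ½·erfc((x−vt)/(2√(Dt))).
vt = 0.160 × 1290 = 206.4 m and 2√(Dt) = 2√(1.31 × 1290) = 82.22 m.
Argument (x−vt)/(2√(Dt)) = (364 − 206.4)/82.22 = 1.917; ½·erfc(1.917) = 0.003354.
C = 4.62 × 0.003354 = 0.0155 mg/L.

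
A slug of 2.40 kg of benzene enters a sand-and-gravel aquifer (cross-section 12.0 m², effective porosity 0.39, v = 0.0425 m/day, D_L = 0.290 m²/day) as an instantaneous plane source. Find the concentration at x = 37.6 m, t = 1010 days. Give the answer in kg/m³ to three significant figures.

For an instantaneous plane source, C(x,t) = M/(n_e·A·√(4πDt)) · exp(−(x−vt)²/(4Dt)), with n_e·A the pore (flow) area.
Plume center vt = 0.0425 × 1010 = 42.925 m, so the well at 37.6 m is 5.325 m upgradient of the peak.
√(4πDt) = 60.67 m, giving peak height M/(n_e·A·√(4πDt)) = 2.40/(0.39 × 12.0 × 60.67) = 0.008453 kg/m³.
(x−vt)²/(4Dt) = (-5.325)²/(4 × 0.290 × 1010) = 0.02420; exp(−0.02420) = 0.9761.
C = 0.008453 × 0.9761 = 0.00825 kg/m³.

0.00825 kg/m³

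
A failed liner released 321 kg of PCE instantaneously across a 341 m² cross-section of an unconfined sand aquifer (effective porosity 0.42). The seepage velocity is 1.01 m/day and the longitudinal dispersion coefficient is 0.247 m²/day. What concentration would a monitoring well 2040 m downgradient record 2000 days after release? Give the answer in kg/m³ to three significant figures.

For an instantaneous plane source, C(x,t) = M/(n_e·A·√(4πDt)) · exp(−(x−vt)²/(4Dt)), with n_e·A the pore (flow) area.
Plume center vt = 1.01 × 2000 = 2020 m, so the well at 2040 m is 20 m downgradient of the peak.
√(4πDt) = 78.79 m, giving peak height M/(n_e·A·√(4πDt)) = 321/(0.42 × 341 × 78.79) = 0.02845 kg/m³.
(x−vt)²/(4Dt) = (20)²/(4 × 0.247 × 2000) = 0.2024; exp(−0.2024) = 0.8168.
C = 0.02845 × 0.8168 = 0.0232 kg/m³.

0.0232 kg/m³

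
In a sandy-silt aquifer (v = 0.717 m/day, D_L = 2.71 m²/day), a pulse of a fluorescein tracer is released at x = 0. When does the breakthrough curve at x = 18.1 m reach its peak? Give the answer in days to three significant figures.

20.5 days

For the 1D instantaneous-source solution, setting ∂C/∂t = 0 at fixed x gives v²t² + 2Dt − x² = 0, so t = (√(D² + v²x²) − D)/v².
√(D² + v²x²) = √(2.71² + 0.717² × 18.1²) = 13.26; v² = 0.514089.
t = (13.26 − 2.71)/0.514089 = 20.5 days (vs. the pure-advection estimate x/v = 25.2 d).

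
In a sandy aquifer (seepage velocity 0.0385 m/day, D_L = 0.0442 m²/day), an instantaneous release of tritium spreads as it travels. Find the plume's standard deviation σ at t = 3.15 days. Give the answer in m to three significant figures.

Dispersive spreading gives a Gaussian with σ² = 2Dt; advection only shifts the center.
σ = √(2 × 0.0442 × 3.15) = 0.528 m.

0.528 m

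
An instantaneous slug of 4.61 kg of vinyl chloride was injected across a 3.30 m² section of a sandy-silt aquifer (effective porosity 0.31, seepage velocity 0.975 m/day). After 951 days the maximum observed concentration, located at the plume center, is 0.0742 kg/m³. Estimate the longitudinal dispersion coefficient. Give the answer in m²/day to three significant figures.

0.309 m²/day

At the plume center C_max = M/(n_e·A·√(4πDt)), so D = M²/(4πt·(n_e·A·C_max)²).
n_e·A·C_max = 0.31 × 3.30 × 0.0742 = 0.07591 kg/m.
D = 4.61²/(4π × 951 × 0.07591²) = 0.309 m²/day.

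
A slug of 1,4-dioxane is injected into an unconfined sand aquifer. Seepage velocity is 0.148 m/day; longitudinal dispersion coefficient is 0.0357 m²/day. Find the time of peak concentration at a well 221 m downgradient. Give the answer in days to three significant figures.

1490 days

For the 1D instantaneous-source solution, setting ∂C/∂t = 0 at fixed x gives v²t² + 2Dt − x² = 0, so t = (√(D² + v²x²) − D)/v².
√(D² + v²x²) = √(0.0357² + 0.148² × 221²) = 32.71; v² = 0.021904.
t = (32.71 − 0.0357)/0.021904 = 1490 days (vs. the pure-advection estimate x/v = 1490 d).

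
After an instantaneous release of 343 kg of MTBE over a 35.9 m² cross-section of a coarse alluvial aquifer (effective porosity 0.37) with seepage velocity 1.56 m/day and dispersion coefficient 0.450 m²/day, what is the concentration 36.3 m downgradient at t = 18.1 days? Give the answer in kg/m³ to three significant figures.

0.347 kg/m³

For an instantaneous plane source, C(x,t) = M/(n_e·A·√(4πDt)) · exp(−(x−vt)²/(4Dt)), with n_e·A the pore (flow) area.
Plume center vt = 1.56 × 18.1 = 28.236 m, so the well at 36.3 m is 8.064 m downgradient of the peak.
√(4πDt) = 10.12 m, giving peak height M/(n_e·A·√(4πDt)) = 343/(0.37 × 35.9 × 10.12) = 2.552 kg/m³.
(x−vt)²/(4Dt) = (8.064)²/(4 × 0.450 × 18.1) = 1.996; exp(−1.996) = 0.1359.
C = 2.552 × 0.1359 = 0.347 kg/m³.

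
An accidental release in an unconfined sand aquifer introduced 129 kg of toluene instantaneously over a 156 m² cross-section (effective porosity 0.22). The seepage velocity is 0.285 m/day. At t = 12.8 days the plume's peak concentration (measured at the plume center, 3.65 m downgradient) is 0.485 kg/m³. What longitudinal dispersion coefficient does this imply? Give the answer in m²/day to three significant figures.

0.373 m²/day

At the plume center C_max = M/(n_e·A·√(4πDt)), so D = M²/(4πt·(n_e·A·C_max)²).
n_e·A·C_max = 0.22 × 156 × 0.485 = 16.65 kg/m.
D = 129²/(4π × 12.8 × 16.65²) = 0.373 m²/day.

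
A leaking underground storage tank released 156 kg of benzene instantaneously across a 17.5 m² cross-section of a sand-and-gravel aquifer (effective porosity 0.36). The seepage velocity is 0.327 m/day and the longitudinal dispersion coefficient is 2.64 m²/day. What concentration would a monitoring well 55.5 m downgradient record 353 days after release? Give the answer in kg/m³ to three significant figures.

0.0873 kg/m³

For an instantaneous plane source, C(x,t) = M/(n_e·A·√(4πDt)) · exp(−(x−vt)²/(4Dt)), with n_e·A the pore (flow) area.
Plume center vt = 0.327 × 353 = 115.431 m, so the well at 55.5 m is 59.931 m upgradient of the peak.
√(4πDt) = 108.2 m, giving peak height M/(n_e·A·√(4πDt)) = 156/(0.36 × 17.5 × 108.2) = 0.2289 kg/m³.
(x−vt)²/(4Dt) = (-59.931)²/(4 × 2.64 × 353) = 0.9635; exp(−0.9635) = 0.3816.
C = 0.2289 × 0.3816 = 0.0873 kg/m³.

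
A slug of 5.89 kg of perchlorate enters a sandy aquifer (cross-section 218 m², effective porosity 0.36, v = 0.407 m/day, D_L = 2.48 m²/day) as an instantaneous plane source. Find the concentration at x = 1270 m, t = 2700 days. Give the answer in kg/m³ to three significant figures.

For an instantaneous plane source, C(x,t) = M/(n_e·A·√(4πDt)) · exp(−(x−vt)²/(4Dt)), with n_e·A the pore (flow) area.
Plume center vt = 0.407 × 2700 = 1098.9 m, so the well at 1270 m is 171.1 m downgradient of the peak.
√(4πDt) = 290.1 m, giving peak height M/(n_e·A·√(4πDt)) = 5.89/(0.36 × 218 × 290.1) = 0.0002587 kg/m³.
(x−vt)²/(4Dt) = (171.1)²/(4 × 2.48 × 2700) = 1.093; exp(−1.093) = 0.3352.
C = 0.0002587 × 0.3352 = 8.67e-05 kg/m³.

8.67e-05 kg/m³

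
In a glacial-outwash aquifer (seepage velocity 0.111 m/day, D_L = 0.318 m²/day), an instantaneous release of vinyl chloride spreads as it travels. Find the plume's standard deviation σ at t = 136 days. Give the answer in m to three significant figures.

Dispersive spreading gives a Gaussian with σ² = 2Dt; advection only shifts the center.
σ = √(2 × 0.318 × 136) = 9.30 m.

9.30 m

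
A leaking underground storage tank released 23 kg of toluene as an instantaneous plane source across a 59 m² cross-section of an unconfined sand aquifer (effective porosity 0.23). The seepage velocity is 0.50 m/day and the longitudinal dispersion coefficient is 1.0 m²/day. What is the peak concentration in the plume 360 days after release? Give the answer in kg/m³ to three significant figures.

0.0252 kg/m³

The peak of an instantaneous 1D plume sits at x = vt; there the Gaussian factor is 1 and C_max = M/(n_e·A·√(4πDt)), where n_e·A is the pore area the mass is dissolved in.
√(4πDt) = √(4π × 1.0 × 360) = 67.26 m, so C_max = 23/(0.23 × 59 × 67.26) = 0.0252 kg/m³.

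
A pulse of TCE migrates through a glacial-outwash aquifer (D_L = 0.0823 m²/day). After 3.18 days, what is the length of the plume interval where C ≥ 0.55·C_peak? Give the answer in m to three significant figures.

1.58 m

The plume is Gaussian with σ = √(2Dt) = √(2 × 0.0823 × 3.18) = 0.7235 m.
C/C_peak = exp(−Δx²/(2σ²)) = 0.55 ⇒ Δx = σ·√(−2 ln 0.55) = 0.7235 × 1.093 = 0.7908 m.
Width = 2Δx = 1.58 m.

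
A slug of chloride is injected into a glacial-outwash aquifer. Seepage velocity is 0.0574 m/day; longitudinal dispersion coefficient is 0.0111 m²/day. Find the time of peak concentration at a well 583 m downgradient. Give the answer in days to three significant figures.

For the 1D instantaneous-source solution, setting ∂C/∂t = 0 at fixed x gives v²t² + 2Dt − x² = 0, so t = (√(D² + v²x²) − D)/v².
√(D² + v²x²) = √(0.0111² + 0.0574² × 583²) = 33.46; v² = 0.00329476.
t = (33.46 − 0.0111)/0.00329476 = 10200 days (vs. the pure-advection estimate x/v = 10200 d).

10200 days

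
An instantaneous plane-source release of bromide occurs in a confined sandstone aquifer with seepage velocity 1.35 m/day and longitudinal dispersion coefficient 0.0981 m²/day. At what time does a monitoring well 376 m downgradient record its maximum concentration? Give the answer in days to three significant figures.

278 days

For the 1D instantaneous-source solution, setting ∂C/∂t = 0 at fixed x gives v²t² + 2Dt − x² = 0, so t = (√(D² + v²x²) − D)/v².
√(D² + v²x²) = √(0.0981² + 1.35² × 376²) = 507.6; v² = 1.8225.
t = (507.6 − 0.0981)/1.8225 = 278 days (vs. the pure-advection estimate x/v = 279 d).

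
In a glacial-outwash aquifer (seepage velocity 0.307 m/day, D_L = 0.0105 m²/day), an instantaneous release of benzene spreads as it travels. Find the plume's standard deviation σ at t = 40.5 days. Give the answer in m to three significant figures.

0.922 m

Dispersive spreading gives a Gaussian with σ² = 2Dt; advection only shifts the center.
σ = √(2 × 0.0105 × 40.5) = 0.922 m.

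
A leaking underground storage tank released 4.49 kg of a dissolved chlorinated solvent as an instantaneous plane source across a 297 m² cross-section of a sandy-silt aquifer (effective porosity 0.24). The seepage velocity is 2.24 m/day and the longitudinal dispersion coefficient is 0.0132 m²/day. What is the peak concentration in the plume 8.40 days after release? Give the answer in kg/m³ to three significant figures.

The peak of an instantaneous 1D plume sits at x = vt; there the Gaussian factor is 1 and C_max = M/(n_e·A·√(4πDt)), where n_e·A is the pore area the mass is dissolved in.
√(4πDt) = √(4π × 0.0132 × 8.40) = 1.180 m, so C_max = 4.49/(0.24 × 297 × 1.180) = 0.0534 kg/m³.

0.0534 kg/m³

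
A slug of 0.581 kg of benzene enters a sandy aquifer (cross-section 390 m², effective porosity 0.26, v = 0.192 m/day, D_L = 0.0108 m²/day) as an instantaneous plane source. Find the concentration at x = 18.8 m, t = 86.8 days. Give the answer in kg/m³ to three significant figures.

For an instantaneous plane source, C(x,t) = M/(n_e·A·√(4πDt)) · exp(−(x−vt)²/(4Dt)), with n_e·A the pore (flow) area.
Plume center vt = 0.192 × 86.8 = 16.6656 m, so the well at 18.8 m is 2.1344 m downgradient of the peak.
√(4πDt) = 3.432 m, giving peak height M/(n_e·A·√(4πDt)) = 0.581/(0.26 × 390 × 3.432) = 0.001670 kg/m³.
(x−vt)²/(4Dt) = (2.1344)²/(4 × 0.0108 × 86.8) = 1.215; exp(−1.215) = 0.2967.
C = 0.001670 × 0.2967 = 0.000495 kg/m³.

0.000495 kg/m³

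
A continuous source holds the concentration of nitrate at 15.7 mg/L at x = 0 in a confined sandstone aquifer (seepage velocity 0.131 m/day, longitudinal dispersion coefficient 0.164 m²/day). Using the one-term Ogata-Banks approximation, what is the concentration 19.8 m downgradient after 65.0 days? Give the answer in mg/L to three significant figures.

For a continuous step input, C/C₀ ≈ ½·erfc((x−vt)/(2√(Dt))).
vt = 0.131 × 65.0 = 8.515 m and 2√(Dt) = 2√(0.164 × 65.0) = 6.530 m.
Argument (x−vt)/(2√(Dt)) = (19.8 − 8.515)/6.530 = 1.728; ½·erfc(1.728) = 0.007268.
C = 15.7 × 0.007268 = 0.114 mg/L.

0.114 mg/L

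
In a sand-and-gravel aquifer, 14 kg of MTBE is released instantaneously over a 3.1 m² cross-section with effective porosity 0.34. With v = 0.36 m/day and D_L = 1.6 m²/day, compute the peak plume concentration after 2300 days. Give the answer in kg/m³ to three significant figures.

The peak of an instantaneous 1D plume sits at x = vt; there the Gaussian factor is 1 and C_max = M/(n_e·A·√(4πDt)), where n_e·A is the pore area the mass is dissolved in.
√(4πDt) = √(4π × 1.6 × 2300) = 215.0 m, so C_max = 14/(0.34 × 3.1 × 215.0) = 0.0618 kg/m³.

0.0618 kg/m³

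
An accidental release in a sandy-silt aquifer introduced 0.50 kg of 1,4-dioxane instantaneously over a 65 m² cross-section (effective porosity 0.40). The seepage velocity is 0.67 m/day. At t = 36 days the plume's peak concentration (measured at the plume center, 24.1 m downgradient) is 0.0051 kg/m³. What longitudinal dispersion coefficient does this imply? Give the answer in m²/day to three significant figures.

0.0314 m²/day

At the plume center C_max = M/(n_e·A·√(4πDt)), so D = M²/(4πt·(n_e·A·C_max)²).
n_e·A·C_max = 0.40 × 65 × 0.0051 = 0.1326 kg/m.
D = 0.50²/(4π × 36 × 0.1326²) = 0.0314 m²/day.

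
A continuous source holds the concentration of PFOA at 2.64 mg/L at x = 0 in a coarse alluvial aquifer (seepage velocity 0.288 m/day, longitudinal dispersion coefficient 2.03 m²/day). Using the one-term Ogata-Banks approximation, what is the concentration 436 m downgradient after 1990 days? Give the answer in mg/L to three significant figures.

2.47 mg/L

For a continuous step input, C/C₀ ≈ ½·erfc((x−vt)/(2√(Dt))).
vt = 0.288 × 1990 = 573.12 m and 2√(Dt) = 2√(2.03 × 1990) = 127.1 m.
Argument (x−vt)/(2√(Dt)) = (436 − 573.12)/127.1 = -1.079; ½·erfc(-1.079) = 0.9365.
C = 2.64 × 0.9365 = 2.47 mg/L.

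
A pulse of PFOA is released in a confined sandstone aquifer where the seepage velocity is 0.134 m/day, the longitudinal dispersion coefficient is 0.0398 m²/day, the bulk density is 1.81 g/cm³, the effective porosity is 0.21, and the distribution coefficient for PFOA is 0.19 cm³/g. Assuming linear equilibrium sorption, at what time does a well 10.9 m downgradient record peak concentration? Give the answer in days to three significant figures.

Retardation factor R = 1 + ρ_b·K_d/n = 1 + 1.81 × 0.19/0.21 = 2.638.
Sorption retards both mechanisms: v_R = v/R = 0.05080 m/day, D_R = D/R = 0.01509 m²/day.
Peak time from v_R²t² + 2D_R t − x² = 0: t = (√(D_R² + v_R²x²) − D_R)/v_R².
√(D_R² + v_R²x²) = √(0.01509² + 0.05080² × 10.9²) = 0.5539; v_R² = 0.002581.
t = (0.5539 − 0.01509)/0.002581 = 209 days.

209 days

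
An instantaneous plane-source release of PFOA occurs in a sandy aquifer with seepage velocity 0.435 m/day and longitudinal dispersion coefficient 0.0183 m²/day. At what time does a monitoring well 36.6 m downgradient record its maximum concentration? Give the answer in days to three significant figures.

84.0 days

For the 1D instantaneous-source solution, setting ∂C/∂t = 0 at fixed x gives v²t² + 2Dt − x² = 0, so t = (√(D² + v²x²) − D)/v².
√(D² + v²x²) = √(0.0183² + 0.435² × 36.6²) = 15.92; v² = 0.189225.
t = (15.92 − 0.0183)/0.189225 = 84.0 days (vs. the pure-advection estimate x/v = 84.1 d).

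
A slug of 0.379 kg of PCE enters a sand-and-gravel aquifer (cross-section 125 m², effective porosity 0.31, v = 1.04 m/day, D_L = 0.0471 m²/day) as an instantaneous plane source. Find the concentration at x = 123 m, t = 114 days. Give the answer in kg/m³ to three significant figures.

For an instantaneous plane source, C(x,t) = M/(n_e·A·√(4πDt)) · exp(−(x−vt)²/(4Dt)), with n_e·A the pore (flow) area.
Plume center vt = 1.04 × 114 = 118.56 m, so the well at 123 m is 4.44 m downgradient of the peak.
√(4πDt) = 8.214 m, giving peak height M/(n_e·A·√(4πDt)) = 0.379/(0.31 × 125 × 8.214) = 0.001191 kg/m³.
(x−vt)²/(4Dt) = (4.44)²/(4 × 0.0471 × 114) = 0.9179; exp(−0.9179) = 0.3994.
C = 0.001191 × 0.3994 = 0.000476 kg/m³.

0.000476 kg/m³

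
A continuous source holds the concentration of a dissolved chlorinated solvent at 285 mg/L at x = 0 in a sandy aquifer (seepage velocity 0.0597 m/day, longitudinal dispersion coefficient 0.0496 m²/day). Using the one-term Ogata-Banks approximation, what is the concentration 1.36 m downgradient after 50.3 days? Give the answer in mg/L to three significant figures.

For a continuous step input, C/C₀ ≈ ½·erfc((x−vt)/(2√(Dt))).
vt = 0.0597 × 50.3 = 3.00291 m and 2√(Dt) = 2√(0.0496 × 50.3) = 3.159 m.
Argument (x−vt)/(2√(Dt)) = (1.36 − 3.00291)/3.159 = -0.5201; ½·erfc(-0.5201) = 0.7690.
C = 285 × 0.7690 = 219 mg/L.

219 mg/L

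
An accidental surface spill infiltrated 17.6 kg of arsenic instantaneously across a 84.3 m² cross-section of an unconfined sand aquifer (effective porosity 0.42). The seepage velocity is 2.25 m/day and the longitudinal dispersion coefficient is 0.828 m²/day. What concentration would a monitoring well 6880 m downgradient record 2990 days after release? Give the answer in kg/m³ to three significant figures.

For an instantaneous plane source, C(x,t) = M/(n_e·A·√(4πDt)) · exp(−(x−vt)²/(4Dt)), with n_e·A the pore (flow) area.
Plume center vt = 2.25 × 2990 = 6727.5 m, so the well at 6880 m is 152.5 m downgradient of the peak.
√(4πDt) = 176.4 m, giving peak height M/(n_e·A·√(4πDt)) = 17.6/(0.42 × 84.3 × 176.4) = 0.002818 kg/m³.
(x−vt)²/(4Dt) = (152.5)²/(4 × 0.828 × 2990) = 2.348; exp(−2.348) = 0.09556.
C = 0.002818 × 0.09556 = 0.000269 kg/m³.

0.000269 kg/m³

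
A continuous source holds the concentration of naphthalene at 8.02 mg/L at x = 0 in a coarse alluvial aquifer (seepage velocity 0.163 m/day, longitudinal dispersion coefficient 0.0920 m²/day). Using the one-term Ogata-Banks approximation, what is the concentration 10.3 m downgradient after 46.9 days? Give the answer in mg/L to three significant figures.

1.47 mg/L

For a continuous step input, C/C₀ ≈ ½·erfc((x−vt)/(2√(Dt))).
vt = 0.163 × 46.9 = 7.6447 m and 2√(Dt) = 2√(0.0920 × 46.9) = 4.154 m.
Argument (x−vt)/(2√(Dt)) = (10.3 − 7.6447)/4.154 = 0.6392; ½·erfc(0.6392) = 0.1830.
C = 8.02 × 0.1830 = 1.47 mg/L.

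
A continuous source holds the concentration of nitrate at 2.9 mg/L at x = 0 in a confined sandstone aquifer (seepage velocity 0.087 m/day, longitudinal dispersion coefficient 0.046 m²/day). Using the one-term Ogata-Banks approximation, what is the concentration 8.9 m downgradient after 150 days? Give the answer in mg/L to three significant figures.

2.52 mg/L

For a continuous step input, C/C₀ ≈ ½·erfc((x−vt)/(2√(Dt))).
vt = 0.087 × 150 = 13.05 m and 2√(Dt) = 2√(0.046 × 150) = 5.254 m.
Argument (x−vt)/(2√(Dt)) = (8.9 − 13.05)/5.254 = -0.7899; ½·erfc(-0.7899) = 0.8680.
C = 2.9 × 0.8680 = 2.52 mg/L.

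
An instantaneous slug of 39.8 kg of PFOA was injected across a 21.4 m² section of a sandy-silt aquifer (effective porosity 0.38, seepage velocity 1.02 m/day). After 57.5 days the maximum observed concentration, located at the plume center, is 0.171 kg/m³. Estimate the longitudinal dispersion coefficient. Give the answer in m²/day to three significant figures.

At the plume center C_max = M/(n_e·A·√(4πDt)), so D = M²/(4πt·(n_e·A·C_max)²).
n_e·A·C_max = 0.38 × 21.4 × 0.171 = 1.391 kg/m.
D = 39.8²/(4π × 57.5 × 1.391²) = 1.13 m²/day.

1.13 m²/day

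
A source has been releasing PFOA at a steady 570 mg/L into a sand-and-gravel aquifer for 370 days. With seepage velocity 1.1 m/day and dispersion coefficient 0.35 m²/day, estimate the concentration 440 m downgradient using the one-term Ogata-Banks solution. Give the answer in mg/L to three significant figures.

11.5 mg/L

For a continuous step input, C/C₀ ≈ ½·erfc((x−vt)/(2√(Dt))).
vt = 1.1 × 370 = 407 m and 2√(Dt) = 2√(0.35 × 370) = 22.76 m.
Argument (x−vt)/(2√(Dt)) = (440 − 407)/22.76 = 1.450; ½·erfc(1.450) = 0.02015.
C = 570 × 0.02015 = 11.5 mg/L.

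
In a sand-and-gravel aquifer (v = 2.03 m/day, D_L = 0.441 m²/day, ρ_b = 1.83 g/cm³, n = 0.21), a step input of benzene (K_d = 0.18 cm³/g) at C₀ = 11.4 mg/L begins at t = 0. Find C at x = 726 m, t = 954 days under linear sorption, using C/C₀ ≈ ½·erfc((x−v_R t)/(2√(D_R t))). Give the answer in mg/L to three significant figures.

Retardation factor R = 1 + ρ_b·K_d/n = 1 + 1.83 × 0.18/0.21 = 2.569.
Sorption retards both mechanisms: v_R = v/R = 0.7902 m/day, D_R = D/R = 0.1717 m²/day.
v_R·t = 0.7902 × 954 = 753.8508 m; 2√(D_R t) = 25.60 m; argument = (726 − 753.8508)/25.60 = -1.088.
C = C₀ × ½·erfc(-1.088) = 11.4 × 0.9381 = 10.7 mg/L.

10.7 mg/L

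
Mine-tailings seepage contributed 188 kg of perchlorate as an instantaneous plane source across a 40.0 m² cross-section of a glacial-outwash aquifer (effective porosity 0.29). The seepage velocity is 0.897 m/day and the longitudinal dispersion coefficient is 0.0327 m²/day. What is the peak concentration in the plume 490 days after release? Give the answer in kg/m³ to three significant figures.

The peak of an instantaneous 1D plume sits at x = vt; there the Gaussian factor is 1 and C_max = M/(n_e·A·√(4πDt)), where n_e·A is the pore area the mass is dissolved in.
√(4πDt) = √(4π × 0.0327 × 490) = 14.19 m, so C_max = 188/(0.29 × 40.0 × 14.19) = 1.14 kg/m³.

1.14 kg/m³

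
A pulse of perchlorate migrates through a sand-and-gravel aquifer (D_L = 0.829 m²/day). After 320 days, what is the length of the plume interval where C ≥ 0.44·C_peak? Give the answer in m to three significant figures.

59.0 m

The plume is Gaussian with σ = √(2Dt) = √(2 × 0.829 × 320) = 23.03 m.
C/C_peak = exp(−Δx²/(2σ²)) = 0.44 ⇒ Δx = σ·√(−2 ln 0.44) = 23.03 × 1.281 = 29.50 m.
Width = 2Δx = 59.0 m.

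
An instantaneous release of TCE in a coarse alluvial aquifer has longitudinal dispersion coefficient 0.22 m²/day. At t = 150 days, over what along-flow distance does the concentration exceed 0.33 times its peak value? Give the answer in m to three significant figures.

24.2 m

The plume is Gaussian with σ = √(2Dt) = √(2 × 0.22 × 150) = 8.124 m.
C/C_peak = exp(−Δx²/(2σ²)) = 0.33 ⇒ Δx = σ·√(−2 ln 0.33) = 8.124 × 1.489 = 12.10 m.
Width = 2Δx = 24.2 m.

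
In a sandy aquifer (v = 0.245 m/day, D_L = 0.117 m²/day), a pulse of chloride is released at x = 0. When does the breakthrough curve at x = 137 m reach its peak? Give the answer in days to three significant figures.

For the 1D instantaneous-source solution, setting ∂C/∂t = 0 at fixed x gives v²t² + 2Dt − x² = 0, so t = (√(D² + v²x²) − D)/v².
√(D² + v²x²) = √(0.117² + 0.245² × 137²) = 33.57; v² = 0.060025.
t = (33.57 − 0.117)/0.060025 = 557 days (vs. the pure-advection estimate x/v = 559 d).

557 days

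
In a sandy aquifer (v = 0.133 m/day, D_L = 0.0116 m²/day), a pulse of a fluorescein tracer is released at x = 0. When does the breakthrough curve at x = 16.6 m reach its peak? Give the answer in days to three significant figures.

124 days

For the 1D instantaneous-source solution, setting ∂C/∂t = 0 at fixed x gives v²t² + 2Dt − x² = 0, so t = (√(D² + v²x²) − D)/v².
√(D² + v²x²) = √(0.0116² + 0.133² × 16.6²) = 2.208; v² = 0.017689.
t = (2.208 − 0.0116)/0.017689 = 124 days (vs. the pure-advection estimate x/v = 125 d).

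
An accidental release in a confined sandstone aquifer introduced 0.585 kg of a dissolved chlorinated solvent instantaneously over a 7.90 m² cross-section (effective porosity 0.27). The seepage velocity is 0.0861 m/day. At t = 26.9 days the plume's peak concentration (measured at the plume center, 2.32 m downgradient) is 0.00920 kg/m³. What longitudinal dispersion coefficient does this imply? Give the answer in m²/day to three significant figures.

2.63 m²/day

At the plume center C_max = M/(n_e·A·√(4πDt)), so D = M²/(4πt·(n_e·A·C_max)²).
n_e·A·C_max = 0.27 × 7.90 × 0.00920 = 0.01962 kg/m.
D = 0.585²/(4π × 26.9 × 0.01962²) = 2.63 m²/day.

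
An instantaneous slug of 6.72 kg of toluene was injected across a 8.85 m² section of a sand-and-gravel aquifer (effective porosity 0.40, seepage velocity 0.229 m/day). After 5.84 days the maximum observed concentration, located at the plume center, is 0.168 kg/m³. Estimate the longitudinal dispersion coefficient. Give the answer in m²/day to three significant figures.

At the plume center C_max = M/(n_e·A·√(4πDt)), so D = M²/(4πt·(n_e·A·C_max)²).
n_e·A·C_max = 0.40 × 8.85 × 0.168 = 0.5947 kg/m.
D = 6.72²/(4π × 5.84 × 0.5947²) = 1.74 m²/day.

1.74 m²/day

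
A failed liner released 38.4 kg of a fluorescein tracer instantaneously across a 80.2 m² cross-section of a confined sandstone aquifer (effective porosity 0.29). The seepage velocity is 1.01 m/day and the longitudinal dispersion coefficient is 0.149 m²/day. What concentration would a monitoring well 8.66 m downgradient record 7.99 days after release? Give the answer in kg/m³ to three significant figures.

For an instantaneous plane source, C(x,t) = M/(n_e·A·√(4πDt)) · exp(−(x−vt)²/(4Dt)), with n_e·A the pore (flow) area.
Plume center vt = 1.01 × 7.99 = 8.0699 m, so the well at 8.66 m is 0.5901 m downgradient of the peak.
√(4πDt) = 3.868 m, giving peak height M/(n_e·A·√(4πDt)) = 38.4/(0.29 × 80.2 × 3.868) = 0.4268 kg/m³.
(x−vt)²/(4Dt) = (0.5901)²/(4 × 0.149 × 7.99) = 0.07312; exp(−0.07312) = 0.9295.
C = 0.4268 × 0.9295 = 0.397 kg/m³.

0.397 kg/m³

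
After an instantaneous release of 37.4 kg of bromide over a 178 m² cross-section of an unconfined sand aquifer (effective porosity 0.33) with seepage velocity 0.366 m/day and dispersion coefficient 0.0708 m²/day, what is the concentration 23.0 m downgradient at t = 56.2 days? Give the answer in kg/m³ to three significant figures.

For an instantaneous plane source, C(x,t) = M/(n_e·A·√(4πDt)) · exp(−(x−vt)²/(4Dt)), with n_e·A the pore (flow) area.
Plume center vt = 0.366 × 56.2 = 20.5692 m, so the well at 23.0 m is 2.4308 m downgradient of the peak.
√(4πDt) = 7.071 m, giving peak height M/(n_e·A·√(4πDt)) = 37.4/(0.33 × 178 × 7.071) = 0.09004 kg/m³.
(x−vt)²/(4Dt) = (2.4308)²/(4 × 0.0708 × 56.2) = 0.3713; exp(−0.3713) = 0.6898.
C = 0.09004 × 0.6898 = 0.0621 kg/m³.

0.0621 kg/m³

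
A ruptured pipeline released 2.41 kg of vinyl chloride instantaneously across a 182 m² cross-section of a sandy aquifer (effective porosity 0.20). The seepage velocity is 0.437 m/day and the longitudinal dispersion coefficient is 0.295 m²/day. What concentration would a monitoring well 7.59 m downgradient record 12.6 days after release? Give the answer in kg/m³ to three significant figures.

For an instantaneous plane source, C(x,t) = M/(n_e·A·√(4πDt)) · exp(−(x−vt)²/(4Dt)), with n_e·A the pore (flow) area.
Plume center vt = 0.437 × 12.6 = 5.5062 m, so the well at 7.59 m is 2.0838 m downgradient of the peak.
√(4πDt) = 6.834 m, giving peak height M/(n_e·A·√(4πDt)) = 2.41/(0.20 × 182 × 6.834) = 0.009688 kg/m³.
(x−vt)²/(4Dt) = (2.0838)²/(4 × 0.295 × 12.6) = 0.2921; exp(−0.2921) = 0.7467.
C = 0.009688 × 0.7467 = 0.00723 kg/m³.

0.00723 kg/m³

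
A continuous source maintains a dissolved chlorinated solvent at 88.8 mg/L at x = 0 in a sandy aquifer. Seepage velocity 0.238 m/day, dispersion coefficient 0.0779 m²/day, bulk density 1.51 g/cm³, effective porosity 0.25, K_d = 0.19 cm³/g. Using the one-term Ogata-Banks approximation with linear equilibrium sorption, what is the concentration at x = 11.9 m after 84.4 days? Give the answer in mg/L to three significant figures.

13.5 mg/L

Retardation factor R = 1 + ρ_b·K_d/n = 1 + 1.51 × 0.19/0.25 = 2.148.
Sorption retards both mechanisms: v_R = v/R = 0.1108 m/day, D_R = D/R = 0.03627 m²/day.
v_R·t = 0.1108 × 84.4 = 9.35152 m; 2√(D_R t) = 3.499 m; argument = (11.9 − 9.35152)/3.499 = 0.7283.
C = C₀ × ½·erfc(0.7283) = 88.8 × 0.1515 = 13.5 mg/L.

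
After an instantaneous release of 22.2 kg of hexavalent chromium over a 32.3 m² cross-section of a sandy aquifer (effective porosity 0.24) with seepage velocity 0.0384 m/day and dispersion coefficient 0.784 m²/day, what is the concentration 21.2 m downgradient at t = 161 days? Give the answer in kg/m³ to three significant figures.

0.0460 kg/m³

For an instantaneous plane source, C(x,t) = M/(n_e·A·√(4πDt)) · exp(−(x−vt)²/(4Dt)), with n_e·A the pore (flow) area.
Plume center vt = 0.0384 × 161 = 6.1824 m, so the well at 21.2 m is 15.0176 m downgradient of the peak.
√(4πDt) = 39.83 m, giving peak height M/(n_e·A·√(4πDt)) = 22.2/(0.24 × 32.3 × 39.83) = 0.07190 kg/m³.
(x−vt)²/(4Dt) = (15.0176)²/(4 × 0.784 × 161) = 0.4467; exp(−0.4467) = 0.6397.
C = 0.07190 × 0.6397 = 0.0460 kg/m³.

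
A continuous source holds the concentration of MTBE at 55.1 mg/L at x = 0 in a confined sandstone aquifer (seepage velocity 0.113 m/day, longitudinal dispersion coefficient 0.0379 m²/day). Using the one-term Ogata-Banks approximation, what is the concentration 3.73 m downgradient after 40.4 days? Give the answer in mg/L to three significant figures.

37.7 mg/L

For a continuous step input, C/C₀ ≈ ½·erfc((x−vt)/(2√(Dt))).
vt = 0.113 × 40.4 = 4.5652 m and 2√(Dt) = 2√(0.0379 × 40.4) = 2.475 m.
Argument (x−vt)/(2√(Dt)) = (3.73 − 4.5652)/2.475 = -0.3375; ½·erfc(-0.3375) = 0.6834.
C = 55.1 × 0.6834 = 37.7 mg/L.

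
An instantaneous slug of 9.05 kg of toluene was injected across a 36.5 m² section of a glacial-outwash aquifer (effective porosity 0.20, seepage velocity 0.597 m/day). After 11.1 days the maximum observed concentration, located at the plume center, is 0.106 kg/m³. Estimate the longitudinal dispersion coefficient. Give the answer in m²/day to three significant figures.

At the plume center C_max = M/(n_e·A·√(4πDt)), so D = M²/(4πt·(n_e·A·C_max)²).
n_e·A·C_max = 0.20 × 36.5 × 0.106 = 0.7738 kg/m.
D = 9.05²/(4π × 11.1 × 0.7738²) = 0.981 m²/day.

0.981 m²/day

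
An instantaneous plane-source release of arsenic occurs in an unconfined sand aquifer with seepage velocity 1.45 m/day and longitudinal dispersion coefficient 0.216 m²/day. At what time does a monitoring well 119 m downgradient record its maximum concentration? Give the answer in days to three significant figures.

82.0 days

For the 1D instantaneous-source solution, setting ∂C/∂t = 0 at fixed x gives v²t² + 2Dt − x² = 0, so t = (√(D² + v²x²) − D)/v².
√(D² + v²x²) = √(0.216² + 1.45² × 119²) = 172.6; v² = 2.1025.
t = (172.6 − 0.216)/2.1025 = 82.0 days (vs. the pure-advection estimate x/v = 82.1 d).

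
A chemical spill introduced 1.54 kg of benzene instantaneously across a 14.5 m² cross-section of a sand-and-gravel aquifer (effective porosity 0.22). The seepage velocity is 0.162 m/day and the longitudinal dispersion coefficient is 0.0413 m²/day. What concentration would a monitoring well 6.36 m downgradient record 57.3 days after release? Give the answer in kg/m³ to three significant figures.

For an instantaneous plane source, C(x,t) = M/(n_e·A·√(4πDt)) · exp(−(x−vt)²/(4Dt)), with n_e·A the pore (flow) area.
Plume center vt = 0.162 × 57.3 = 9.2826 m, so the well at 6.36 m is 2.9226 m upgradient of the peak.
√(4πDt) = 5.453 m, giving peak height M/(n_e·A·√(4πDt)) = 1.54/(0.22 × 14.5 × 5.453) = 0.08853 kg/m³.
(x−vt)²/(4Dt) = (-2.9226)²/(4 × 0.0413 × 57.3) = 0.9023; exp(−0.9023) = 0.4056.
C = 0.08853 × 0.4056 = 0.0359 kg/m³.

0.0359 kg/m³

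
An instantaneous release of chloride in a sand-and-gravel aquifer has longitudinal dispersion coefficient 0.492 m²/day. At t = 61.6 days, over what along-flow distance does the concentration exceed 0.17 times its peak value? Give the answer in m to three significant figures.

The plume is Gaussian with σ = √(2Dt) = √(2 × 0.492 × 61.6) = 7.786 m.
C/C_peak = exp(−Δx²/(2σ²)) = 0.17 ⇒ Δx = σ·√(−2 ln 0.17) = 7.786 × 1.883 = 14.66 m.
Width = 2Δx = 29.3 m.

29.3 m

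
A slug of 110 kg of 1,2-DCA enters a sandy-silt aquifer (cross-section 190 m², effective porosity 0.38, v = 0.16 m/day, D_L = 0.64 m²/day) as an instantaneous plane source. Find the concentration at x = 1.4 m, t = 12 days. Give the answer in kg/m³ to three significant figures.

For an instantaneous plane source, C(x,t) = M/(n_e·A·√(4πDt)) · exp(−(x−vt)²/(4Dt)), with n_e·A the pore (flow) area.
Plume center vt = 0.16 × 12 = 1.92 m, so the well at 1.4 m is 0.52 m upgradient of the peak.
√(4πDt) = 9.824 m, giving peak height M/(n_e·A·√(4πDt)) = 110/(0.38 × 190 × 9.824) = 0.1551 kg/m³.
(x−vt)²/(4Dt) = (-0.52)²/(4 × 0.64 × 12) = 0.008802; exp(−0.008802) = 0.9912.
C = 0.1551 × 0.9912 = 0.154 kg/m³.

0.154 kg/m³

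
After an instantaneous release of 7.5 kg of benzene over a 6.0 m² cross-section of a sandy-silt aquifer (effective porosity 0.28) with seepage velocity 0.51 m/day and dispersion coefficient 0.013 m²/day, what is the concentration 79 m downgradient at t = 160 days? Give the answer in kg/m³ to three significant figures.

For an instantaneous plane source, C(x,t) = M/(n_e·A·√(4πDt)) · exp(−(x−vt)²/(4Dt)), with n_e·A the pore (flow) area.
Plume center vt = 0.51 × 160 = 81.6 m, so the well at 79 m is 2.6 m upgradient of the peak.
√(4πDt) = 5.113 m, giving peak height M/(n_e·A·√(4πDt)) = 7.5/(0.28 × 6.0 × 5.113) = 0.8731 kg/m³.
(x−vt)²/(4Dt) = (-2.6)²/(4 × 0.013 × 160) = 0.8125; exp(−0.8125) = 0.4437.
C = 0.8731 × 0.4437 = 0.387 kg/m³.

0.387 kg/m³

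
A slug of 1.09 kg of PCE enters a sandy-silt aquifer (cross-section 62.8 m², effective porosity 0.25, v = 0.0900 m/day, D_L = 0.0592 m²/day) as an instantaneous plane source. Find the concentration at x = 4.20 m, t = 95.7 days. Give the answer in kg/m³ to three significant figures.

For an instantaneous plane source, C(x,t) = M/(n_e·A·√(4πDt)) · exp(−(x−vt)²/(4Dt)), with n_e·A the pore (flow) area.
Plume center vt = 0.0900 × 95.7 = 8.613 m, so the well at 4.20 m is 4.413 m upgradient of the peak.
√(4πDt) = 8.438 m, giving peak height M/(n_e·A·√(4πDt)) = 1.09/(0.25 × 62.8 × 8.438) = 0.008228 kg/m³.
(x−vt)²/(4Dt) = (-4.413)²/(4 × 0.0592 × 95.7) = 0.8594; exp(−0.8594) = 0.4234.
C = 0.008228 × 0.4234 = 0.00348 kg/m³.

0.00348 kg/m³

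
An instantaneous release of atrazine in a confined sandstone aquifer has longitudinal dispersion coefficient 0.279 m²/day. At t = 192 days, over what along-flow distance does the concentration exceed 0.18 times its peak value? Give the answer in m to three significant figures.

The plume is Gaussian with σ = √(2Dt) = √(2 × 0.279 × 192) = 10.35 m.
C/C_peak = exp(−Δx²/(2σ²)) = 0.18 ⇒ Δx = σ·√(−2 ln 0.18) = 10.35 × 1.852 = 19.17 m.
Width = 2Δx = 38.3 m.

38.3 m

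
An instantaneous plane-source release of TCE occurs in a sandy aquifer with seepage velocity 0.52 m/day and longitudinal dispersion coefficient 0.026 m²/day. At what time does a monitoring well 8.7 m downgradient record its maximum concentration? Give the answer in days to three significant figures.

For the 1D instantaneous-source solution, setting ∂C/∂t = 0 at fixed x gives v²t² + 2Dt − x² = 0, so t = (√(D² + v²x²) − D)/v².
√(D² + v²x²) = √(0.026² + 0.52² × 8.7²) = 4.524; v² = 0.2704.
t = (4.524 − 0.026)/0.2704 = 16.6 days (vs. the pure-advection estimate x/v = 16.7 d).

16.6 days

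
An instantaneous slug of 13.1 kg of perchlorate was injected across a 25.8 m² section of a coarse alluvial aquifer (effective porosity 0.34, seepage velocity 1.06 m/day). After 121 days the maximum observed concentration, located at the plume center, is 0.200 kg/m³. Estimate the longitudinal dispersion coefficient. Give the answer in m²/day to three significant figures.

0.0367 m²/day

At the plume center C_max = M/(n_e·A·√(4πDt)), so D = M²/(4πt·(n_e·A·C_max)²).
n_e·A·C_max = 0.34 × 25.8 × 0.200 = 1.754 kg/m.
D = 13.1²/(4π × 121 × 1.754²) = 0.0367 m²/day.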